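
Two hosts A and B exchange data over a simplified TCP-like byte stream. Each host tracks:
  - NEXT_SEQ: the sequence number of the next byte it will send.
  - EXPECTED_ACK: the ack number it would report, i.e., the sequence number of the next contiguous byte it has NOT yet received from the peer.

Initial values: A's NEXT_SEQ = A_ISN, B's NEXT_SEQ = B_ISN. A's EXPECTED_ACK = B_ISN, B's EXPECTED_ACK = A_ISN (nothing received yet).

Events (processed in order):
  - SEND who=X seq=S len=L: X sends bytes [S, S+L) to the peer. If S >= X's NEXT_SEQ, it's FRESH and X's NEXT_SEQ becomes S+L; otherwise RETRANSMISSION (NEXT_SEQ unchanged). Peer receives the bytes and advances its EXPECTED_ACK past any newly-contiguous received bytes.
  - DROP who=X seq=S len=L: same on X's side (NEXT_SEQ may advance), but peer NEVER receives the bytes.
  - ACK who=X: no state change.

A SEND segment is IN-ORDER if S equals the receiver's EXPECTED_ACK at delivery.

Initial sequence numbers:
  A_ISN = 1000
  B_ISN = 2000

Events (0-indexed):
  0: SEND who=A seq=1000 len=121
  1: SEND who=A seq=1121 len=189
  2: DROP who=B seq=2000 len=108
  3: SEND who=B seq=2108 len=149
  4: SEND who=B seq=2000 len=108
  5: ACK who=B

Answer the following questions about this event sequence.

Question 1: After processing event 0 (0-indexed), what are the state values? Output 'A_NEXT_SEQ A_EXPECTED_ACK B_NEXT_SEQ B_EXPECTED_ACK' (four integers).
After event 0: A_seq=1121 A_ack=2000 B_seq=2000 B_ack=1121

1121 2000 2000 1121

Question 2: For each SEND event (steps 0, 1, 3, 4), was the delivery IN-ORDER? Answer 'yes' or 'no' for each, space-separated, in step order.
Answer: yes yes no yes

Derivation:
Step 0: SEND seq=1000 -> in-order
Step 1: SEND seq=1121 -> in-order
Step 3: SEND seq=2108 -> out-of-order
Step 4: SEND seq=2000 -> in-order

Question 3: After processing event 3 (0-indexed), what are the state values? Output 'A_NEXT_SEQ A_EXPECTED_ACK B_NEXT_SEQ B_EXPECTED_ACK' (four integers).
After event 0: A_seq=1121 A_ack=2000 B_seq=2000 B_ack=1121
After event 1: A_seq=1310 A_ack=2000 B_seq=2000 B_ack=1310
After event 2: A_seq=1310 A_ack=2000 B_seq=2108 B_ack=1310
After event 3: A_seq=1310 A_ack=2000 B_seq=2257 B_ack=1310

1310 2000 2257 1310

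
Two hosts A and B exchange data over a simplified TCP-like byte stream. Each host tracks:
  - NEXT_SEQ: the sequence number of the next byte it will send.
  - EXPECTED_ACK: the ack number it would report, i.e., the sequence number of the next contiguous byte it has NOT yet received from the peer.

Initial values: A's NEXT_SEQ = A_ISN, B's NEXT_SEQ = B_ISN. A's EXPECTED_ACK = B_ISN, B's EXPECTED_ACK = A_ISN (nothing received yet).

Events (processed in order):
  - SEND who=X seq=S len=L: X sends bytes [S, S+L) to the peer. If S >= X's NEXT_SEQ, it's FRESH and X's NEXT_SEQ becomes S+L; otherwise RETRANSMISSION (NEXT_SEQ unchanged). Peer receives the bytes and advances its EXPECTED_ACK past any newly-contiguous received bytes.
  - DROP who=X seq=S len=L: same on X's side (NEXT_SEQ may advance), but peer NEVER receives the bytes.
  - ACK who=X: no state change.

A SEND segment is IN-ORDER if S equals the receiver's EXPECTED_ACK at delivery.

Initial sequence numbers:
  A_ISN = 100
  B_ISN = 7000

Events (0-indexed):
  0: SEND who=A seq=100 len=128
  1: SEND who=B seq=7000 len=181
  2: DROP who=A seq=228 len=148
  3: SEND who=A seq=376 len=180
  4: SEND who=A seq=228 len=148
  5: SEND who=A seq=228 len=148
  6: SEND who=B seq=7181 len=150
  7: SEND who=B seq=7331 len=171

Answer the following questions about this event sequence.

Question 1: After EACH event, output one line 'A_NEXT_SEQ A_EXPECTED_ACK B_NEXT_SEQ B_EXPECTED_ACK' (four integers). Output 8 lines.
228 7000 7000 228
228 7181 7181 228
376 7181 7181 228
556 7181 7181 228
556 7181 7181 556
556 7181 7181 556
556 7331 7331 556
556 7502 7502 556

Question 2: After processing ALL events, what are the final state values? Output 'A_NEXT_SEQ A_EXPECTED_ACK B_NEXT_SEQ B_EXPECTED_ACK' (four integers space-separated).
After event 0: A_seq=228 A_ack=7000 B_seq=7000 B_ack=228
After event 1: A_seq=228 A_ack=7181 B_seq=7181 B_ack=228
After event 2: A_seq=376 A_ack=7181 B_seq=7181 B_ack=228
After event 3: A_seq=556 A_ack=7181 B_seq=7181 B_ack=228
After event 4: A_seq=556 A_ack=7181 B_seq=7181 B_ack=556
After event 5: A_seq=556 A_ack=7181 B_seq=7181 B_ack=556
After event 6: A_seq=556 A_ack=7331 B_seq=7331 B_ack=556
After event 7: A_seq=556 A_ack=7502 B_seq=7502 B_ack=556

Answer: 556 7502 7502 556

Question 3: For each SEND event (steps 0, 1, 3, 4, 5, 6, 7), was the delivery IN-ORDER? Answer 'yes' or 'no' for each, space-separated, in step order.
Step 0: SEND seq=100 -> in-order
Step 1: SEND seq=7000 -> in-order
Step 3: SEND seq=376 -> out-of-order
Step 4: SEND seq=228 -> in-order
Step 5: SEND seq=228 -> out-of-order
Step 6: SEND seq=7181 -> in-order
Step 7: SEND seq=7331 -> in-order

Answer: yes yes no yes no yes yes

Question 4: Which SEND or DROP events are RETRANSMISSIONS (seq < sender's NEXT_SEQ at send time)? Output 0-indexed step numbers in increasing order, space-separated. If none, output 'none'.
Step 0: SEND seq=100 -> fresh
Step 1: SEND seq=7000 -> fresh
Step 2: DROP seq=228 -> fresh
Step 3: SEND seq=376 -> fresh
Step 4: SEND seq=228 -> retransmit
Step 5: SEND seq=228 -> retransmit
Step 6: SEND seq=7181 -> fresh
Step 7: SEND seq=7331 -> fresh

Answer: 4 5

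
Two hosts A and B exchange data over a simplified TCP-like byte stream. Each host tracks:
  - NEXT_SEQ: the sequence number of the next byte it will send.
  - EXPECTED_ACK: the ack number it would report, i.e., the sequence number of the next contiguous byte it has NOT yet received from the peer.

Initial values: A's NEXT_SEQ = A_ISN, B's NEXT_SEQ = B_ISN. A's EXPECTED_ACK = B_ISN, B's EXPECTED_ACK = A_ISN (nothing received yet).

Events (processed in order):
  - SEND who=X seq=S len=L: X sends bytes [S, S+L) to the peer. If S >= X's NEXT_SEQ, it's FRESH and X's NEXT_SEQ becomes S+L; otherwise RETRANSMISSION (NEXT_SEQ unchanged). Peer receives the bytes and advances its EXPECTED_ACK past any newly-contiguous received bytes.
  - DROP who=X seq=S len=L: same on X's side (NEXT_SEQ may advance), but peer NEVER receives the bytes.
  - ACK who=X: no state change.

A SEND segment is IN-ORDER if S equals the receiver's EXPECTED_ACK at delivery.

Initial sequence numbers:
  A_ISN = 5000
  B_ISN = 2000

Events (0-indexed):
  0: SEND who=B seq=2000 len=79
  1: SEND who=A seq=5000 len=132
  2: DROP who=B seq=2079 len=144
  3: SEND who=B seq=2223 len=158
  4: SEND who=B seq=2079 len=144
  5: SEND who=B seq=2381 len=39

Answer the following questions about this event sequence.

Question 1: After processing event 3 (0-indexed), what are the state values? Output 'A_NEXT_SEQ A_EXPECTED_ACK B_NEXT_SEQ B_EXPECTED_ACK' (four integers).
After event 0: A_seq=5000 A_ack=2079 B_seq=2079 B_ack=5000
After event 1: A_seq=5132 A_ack=2079 B_seq=2079 B_ack=5132
After event 2: A_seq=5132 A_ack=2079 B_seq=2223 B_ack=5132
After event 3: A_seq=5132 A_ack=2079 B_seq=2381 B_ack=5132

5132 2079 2381 5132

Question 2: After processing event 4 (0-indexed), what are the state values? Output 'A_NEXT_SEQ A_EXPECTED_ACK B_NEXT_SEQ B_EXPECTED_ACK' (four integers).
After event 0: A_seq=5000 A_ack=2079 B_seq=2079 B_ack=5000
After event 1: A_seq=5132 A_ack=2079 B_seq=2079 B_ack=5132
After event 2: A_seq=5132 A_ack=2079 B_seq=2223 B_ack=5132
After event 3: A_seq=5132 A_ack=2079 B_seq=2381 B_ack=5132
After event 4: A_seq=5132 A_ack=2381 B_seq=2381 B_ack=5132

5132 2381 2381 5132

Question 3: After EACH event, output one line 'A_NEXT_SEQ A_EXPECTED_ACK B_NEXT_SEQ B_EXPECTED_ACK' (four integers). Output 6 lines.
5000 2079 2079 5000
5132 2079 2079 5132
5132 2079 2223 5132
5132 2079 2381 5132
5132 2381 2381 5132
5132 2420 2420 5132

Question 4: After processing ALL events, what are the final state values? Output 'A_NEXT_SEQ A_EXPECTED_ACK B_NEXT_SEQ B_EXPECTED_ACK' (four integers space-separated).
After event 0: A_seq=5000 A_ack=2079 B_seq=2079 B_ack=5000
After event 1: A_seq=5132 A_ack=2079 B_seq=2079 B_ack=5132
After event 2: A_seq=5132 A_ack=2079 B_seq=2223 B_ack=5132
After event 3: A_seq=5132 A_ack=2079 B_seq=2381 B_ack=5132
After event 4: A_seq=5132 A_ack=2381 B_seq=2381 B_ack=5132
After event 5: A_seq=5132 A_ack=2420 B_seq=2420 B_ack=5132

Answer: 5132 2420 2420 5132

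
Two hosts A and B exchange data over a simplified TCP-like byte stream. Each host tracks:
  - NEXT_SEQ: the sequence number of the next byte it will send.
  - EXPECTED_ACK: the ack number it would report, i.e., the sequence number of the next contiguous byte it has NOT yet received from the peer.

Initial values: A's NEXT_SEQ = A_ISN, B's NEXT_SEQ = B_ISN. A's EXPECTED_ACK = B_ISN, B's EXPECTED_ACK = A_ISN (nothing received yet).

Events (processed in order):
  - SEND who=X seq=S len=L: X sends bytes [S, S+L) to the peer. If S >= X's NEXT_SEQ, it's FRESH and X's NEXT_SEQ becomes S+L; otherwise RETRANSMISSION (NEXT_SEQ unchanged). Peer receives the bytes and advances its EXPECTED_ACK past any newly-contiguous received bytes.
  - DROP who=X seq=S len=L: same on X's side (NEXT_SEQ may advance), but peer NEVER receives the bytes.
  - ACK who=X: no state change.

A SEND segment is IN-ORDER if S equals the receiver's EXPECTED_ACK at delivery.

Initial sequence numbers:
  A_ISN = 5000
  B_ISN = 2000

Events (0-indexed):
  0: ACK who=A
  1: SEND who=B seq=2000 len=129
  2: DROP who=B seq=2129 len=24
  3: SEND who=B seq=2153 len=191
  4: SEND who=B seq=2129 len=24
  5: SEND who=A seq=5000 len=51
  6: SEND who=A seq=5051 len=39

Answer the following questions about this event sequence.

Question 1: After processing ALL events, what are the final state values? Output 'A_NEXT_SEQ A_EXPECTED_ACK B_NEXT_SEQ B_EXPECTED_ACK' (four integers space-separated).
After event 0: A_seq=5000 A_ack=2000 B_seq=2000 B_ack=5000
After event 1: A_seq=5000 A_ack=2129 B_seq=2129 B_ack=5000
After event 2: A_seq=5000 A_ack=2129 B_seq=2153 B_ack=5000
After event 3: A_seq=5000 A_ack=2129 B_seq=2344 B_ack=5000
After event 4: A_seq=5000 A_ack=2344 B_seq=2344 B_ack=5000
After event 5: A_seq=5051 A_ack=2344 B_seq=2344 B_ack=5051
After event 6: A_seq=5090 A_ack=2344 B_seq=2344 B_ack=5090

Answer: 5090 2344 2344 5090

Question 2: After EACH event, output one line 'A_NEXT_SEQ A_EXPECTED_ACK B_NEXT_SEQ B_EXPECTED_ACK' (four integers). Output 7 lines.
5000 2000 2000 5000
5000 2129 2129 5000
5000 2129 2153 5000
5000 2129 2344 5000
5000 2344 2344 5000
5051 2344 2344 5051
5090 2344 2344 5090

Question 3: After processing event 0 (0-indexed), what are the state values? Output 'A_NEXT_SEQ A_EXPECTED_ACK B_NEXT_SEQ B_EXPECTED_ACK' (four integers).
After event 0: A_seq=5000 A_ack=2000 B_seq=2000 B_ack=5000

5000 2000 2000 5000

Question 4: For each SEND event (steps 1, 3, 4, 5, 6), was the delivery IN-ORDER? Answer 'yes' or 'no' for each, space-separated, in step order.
Answer: yes no yes yes yes

Derivation:
Step 1: SEND seq=2000 -> in-order
Step 3: SEND seq=2153 -> out-of-order
Step 4: SEND seq=2129 -> in-order
Step 5: SEND seq=5000 -> in-order
Step 6: SEND seq=5051 -> in-order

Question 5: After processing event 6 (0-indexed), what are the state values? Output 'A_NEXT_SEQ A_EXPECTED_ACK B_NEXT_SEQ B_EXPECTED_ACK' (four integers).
After event 0: A_seq=5000 A_ack=2000 B_seq=2000 B_ack=5000
After event 1: A_seq=5000 A_ack=2129 B_seq=2129 B_ack=5000
After event 2: A_seq=5000 A_ack=2129 B_seq=2153 B_ack=5000
After event 3: A_seq=5000 A_ack=2129 B_seq=2344 B_ack=5000
After event 4: A_seq=5000 A_ack=2344 B_seq=2344 B_ack=5000
After event 5: A_seq=5051 A_ack=2344 B_seq=2344 B_ack=5051
After event 6: A_seq=5090 A_ack=2344 B_seq=2344 B_ack=5090

5090 2344 2344 5090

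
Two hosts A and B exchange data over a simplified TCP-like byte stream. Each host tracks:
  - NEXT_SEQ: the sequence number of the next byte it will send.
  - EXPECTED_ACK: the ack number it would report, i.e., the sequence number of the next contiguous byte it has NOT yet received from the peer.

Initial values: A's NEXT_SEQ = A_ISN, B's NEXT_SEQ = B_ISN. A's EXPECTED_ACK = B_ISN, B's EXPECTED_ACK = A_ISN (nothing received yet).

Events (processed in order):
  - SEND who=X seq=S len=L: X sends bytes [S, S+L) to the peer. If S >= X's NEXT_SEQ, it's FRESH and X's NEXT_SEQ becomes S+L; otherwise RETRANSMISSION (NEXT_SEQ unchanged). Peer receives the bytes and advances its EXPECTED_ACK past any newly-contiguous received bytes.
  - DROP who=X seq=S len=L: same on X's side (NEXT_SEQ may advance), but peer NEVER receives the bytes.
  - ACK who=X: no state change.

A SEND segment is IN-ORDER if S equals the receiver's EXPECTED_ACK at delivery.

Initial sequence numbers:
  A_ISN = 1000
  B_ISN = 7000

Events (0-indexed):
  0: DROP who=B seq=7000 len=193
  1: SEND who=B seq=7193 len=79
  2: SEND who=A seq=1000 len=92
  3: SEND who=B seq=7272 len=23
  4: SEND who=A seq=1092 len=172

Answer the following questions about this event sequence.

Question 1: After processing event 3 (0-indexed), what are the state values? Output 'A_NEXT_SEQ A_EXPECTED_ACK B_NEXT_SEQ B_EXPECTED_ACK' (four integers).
After event 0: A_seq=1000 A_ack=7000 B_seq=7193 B_ack=1000
After event 1: A_seq=1000 A_ack=7000 B_seq=7272 B_ack=1000
After event 2: A_seq=1092 A_ack=7000 B_seq=7272 B_ack=1092
After event 3: A_seq=1092 A_ack=7000 B_seq=7295 B_ack=1092

1092 7000 7295 1092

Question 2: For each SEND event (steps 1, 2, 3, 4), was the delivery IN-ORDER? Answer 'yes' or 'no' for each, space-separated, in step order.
Answer: no yes no yes

Derivation:
Step 1: SEND seq=7193 -> out-of-order
Step 2: SEND seq=1000 -> in-order
Step 3: SEND seq=7272 -> out-of-order
Step 4: SEND seq=1092 -> in-order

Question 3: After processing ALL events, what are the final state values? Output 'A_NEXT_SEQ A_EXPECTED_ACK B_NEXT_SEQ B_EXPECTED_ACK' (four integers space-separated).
After event 0: A_seq=1000 A_ack=7000 B_seq=7193 B_ack=1000
After event 1: A_seq=1000 A_ack=7000 B_seq=7272 B_ack=1000
After event 2: A_seq=1092 A_ack=7000 B_seq=7272 B_ack=1092
After event 3: A_seq=1092 A_ack=7000 B_seq=7295 B_ack=1092
After event 4: A_seq=1264 A_ack=7000 B_seq=7295 B_ack=1264

Answer: 1264 7000 7295 1264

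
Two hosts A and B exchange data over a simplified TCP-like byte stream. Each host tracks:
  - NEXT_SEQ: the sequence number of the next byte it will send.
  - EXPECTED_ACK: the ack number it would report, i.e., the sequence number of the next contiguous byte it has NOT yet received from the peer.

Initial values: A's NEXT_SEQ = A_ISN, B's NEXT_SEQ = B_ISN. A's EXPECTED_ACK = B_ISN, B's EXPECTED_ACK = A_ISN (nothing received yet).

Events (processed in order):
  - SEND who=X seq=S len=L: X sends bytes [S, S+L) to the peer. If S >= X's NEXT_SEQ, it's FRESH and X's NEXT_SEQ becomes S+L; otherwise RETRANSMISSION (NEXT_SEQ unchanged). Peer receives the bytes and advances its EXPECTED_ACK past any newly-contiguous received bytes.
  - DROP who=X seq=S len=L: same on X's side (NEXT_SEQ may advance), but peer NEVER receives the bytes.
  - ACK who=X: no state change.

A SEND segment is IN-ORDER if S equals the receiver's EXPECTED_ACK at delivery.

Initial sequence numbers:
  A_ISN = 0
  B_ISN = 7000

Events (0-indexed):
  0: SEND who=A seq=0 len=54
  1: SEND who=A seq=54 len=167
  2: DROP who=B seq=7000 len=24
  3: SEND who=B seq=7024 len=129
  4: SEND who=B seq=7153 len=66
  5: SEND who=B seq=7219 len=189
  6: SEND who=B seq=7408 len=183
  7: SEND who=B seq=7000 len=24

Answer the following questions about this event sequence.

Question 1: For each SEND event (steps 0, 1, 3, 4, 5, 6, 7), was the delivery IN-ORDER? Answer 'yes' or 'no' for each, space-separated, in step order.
Step 0: SEND seq=0 -> in-order
Step 1: SEND seq=54 -> in-order
Step 3: SEND seq=7024 -> out-of-order
Step 4: SEND seq=7153 -> out-of-order
Step 5: SEND seq=7219 -> out-of-order
Step 6: SEND seq=7408 -> out-of-order
Step 7: SEND seq=7000 -> in-order

Answer: yes yes no no no no yes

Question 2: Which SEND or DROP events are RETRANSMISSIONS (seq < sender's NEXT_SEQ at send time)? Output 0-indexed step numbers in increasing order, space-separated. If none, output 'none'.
Answer: 7

Derivation:
Step 0: SEND seq=0 -> fresh
Step 1: SEND seq=54 -> fresh
Step 2: DROP seq=7000 -> fresh
Step 3: SEND seq=7024 -> fresh
Step 4: SEND seq=7153 -> fresh
Step 5: SEND seq=7219 -> fresh
Step 6: SEND seq=7408 -> fresh
Step 7: SEND seq=7000 -> retransmit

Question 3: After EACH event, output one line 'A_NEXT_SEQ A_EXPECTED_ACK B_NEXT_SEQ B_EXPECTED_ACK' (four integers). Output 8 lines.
54 7000 7000 54
221 7000 7000 221
221 7000 7024 221
221 7000 7153 221
221 7000 7219 221
221 7000 7408 221
221 7000 7591 221
221 7591 7591 221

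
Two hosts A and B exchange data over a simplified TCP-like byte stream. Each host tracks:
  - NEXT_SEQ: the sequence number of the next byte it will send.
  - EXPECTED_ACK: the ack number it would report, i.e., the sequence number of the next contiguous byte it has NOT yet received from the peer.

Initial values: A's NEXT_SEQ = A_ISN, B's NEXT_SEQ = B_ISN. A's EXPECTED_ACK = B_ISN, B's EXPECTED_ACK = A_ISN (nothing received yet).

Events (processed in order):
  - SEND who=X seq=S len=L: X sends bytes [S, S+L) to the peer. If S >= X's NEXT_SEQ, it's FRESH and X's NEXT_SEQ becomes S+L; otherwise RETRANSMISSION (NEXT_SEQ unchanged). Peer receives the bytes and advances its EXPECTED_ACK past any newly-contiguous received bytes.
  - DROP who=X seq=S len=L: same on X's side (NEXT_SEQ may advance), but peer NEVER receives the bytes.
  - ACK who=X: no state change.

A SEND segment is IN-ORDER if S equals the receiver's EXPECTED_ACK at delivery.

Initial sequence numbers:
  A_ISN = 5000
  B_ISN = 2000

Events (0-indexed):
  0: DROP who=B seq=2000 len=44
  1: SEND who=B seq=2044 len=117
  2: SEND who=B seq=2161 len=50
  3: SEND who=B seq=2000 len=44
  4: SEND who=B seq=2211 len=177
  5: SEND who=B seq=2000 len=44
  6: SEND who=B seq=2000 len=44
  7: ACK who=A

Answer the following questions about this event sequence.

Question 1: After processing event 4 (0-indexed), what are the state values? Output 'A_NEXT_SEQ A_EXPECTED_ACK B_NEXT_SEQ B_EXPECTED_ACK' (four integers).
After event 0: A_seq=5000 A_ack=2000 B_seq=2044 B_ack=5000
After event 1: A_seq=5000 A_ack=2000 B_seq=2161 B_ack=5000
After event 2: A_seq=5000 A_ack=2000 B_seq=2211 B_ack=5000
After event 3: A_seq=5000 A_ack=2211 B_seq=2211 B_ack=5000
After event 4: A_seq=5000 A_ack=2388 B_seq=2388 B_ack=5000

5000 2388 2388 5000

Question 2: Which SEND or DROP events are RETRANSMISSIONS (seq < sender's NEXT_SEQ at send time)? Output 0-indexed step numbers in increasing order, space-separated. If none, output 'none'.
Answer: 3 5 6

Derivation:
Step 0: DROP seq=2000 -> fresh
Step 1: SEND seq=2044 -> fresh
Step 2: SEND seq=2161 -> fresh
Step 3: SEND seq=2000 -> retransmit
Step 4: SEND seq=2211 -> fresh
Step 5: SEND seq=2000 -> retransmit
Step 6: SEND seq=2000 -> retransmit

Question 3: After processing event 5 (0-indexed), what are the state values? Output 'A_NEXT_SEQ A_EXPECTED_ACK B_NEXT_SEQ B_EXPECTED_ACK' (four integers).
After event 0: A_seq=5000 A_ack=2000 B_seq=2044 B_ack=5000
After event 1: A_seq=5000 A_ack=2000 B_seq=2161 B_ack=5000
After event 2: A_seq=5000 A_ack=2000 B_seq=2211 B_ack=5000
After event 3: A_seq=5000 A_ack=2211 B_seq=2211 B_ack=5000
After event 4: A_seq=5000 A_ack=2388 B_seq=2388 B_ack=5000
After event 5: A_seq=5000 A_ack=2388 B_seq=2388 B_ack=5000

5000 2388 2388 5000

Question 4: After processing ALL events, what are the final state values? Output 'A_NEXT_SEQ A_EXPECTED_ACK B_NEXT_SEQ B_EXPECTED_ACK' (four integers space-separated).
After event 0: A_seq=5000 A_ack=2000 B_seq=2044 B_ack=5000
After event 1: A_seq=5000 A_ack=2000 B_seq=2161 B_ack=5000
After event 2: A_seq=5000 A_ack=2000 B_seq=2211 B_ack=5000
After event 3: A_seq=5000 A_ack=2211 B_seq=2211 B_ack=5000
After event 4: A_seq=5000 A_ack=2388 B_seq=2388 B_ack=5000
After event 5: A_seq=5000 A_ack=2388 B_seq=2388 B_ack=5000
After event 6: A_seq=5000 A_ack=2388 B_seq=2388 B_ack=5000
After event 7: A_seq=5000 A_ack=2388 B_seq=2388 B_ack=5000

Answer: 5000 2388 2388 5000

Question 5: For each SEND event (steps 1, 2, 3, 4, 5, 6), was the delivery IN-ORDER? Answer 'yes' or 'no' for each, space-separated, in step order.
Answer: no no yes yes no no

Derivation:
Step 1: SEND seq=2044 -> out-of-order
Step 2: SEND seq=2161 -> out-of-order
Step 3: SEND seq=2000 -> in-order
Step 4: SEND seq=2211 -> in-order
Step 5: SEND seq=2000 -> out-of-order
Step 6: SEND seq=2000 -> out-of-order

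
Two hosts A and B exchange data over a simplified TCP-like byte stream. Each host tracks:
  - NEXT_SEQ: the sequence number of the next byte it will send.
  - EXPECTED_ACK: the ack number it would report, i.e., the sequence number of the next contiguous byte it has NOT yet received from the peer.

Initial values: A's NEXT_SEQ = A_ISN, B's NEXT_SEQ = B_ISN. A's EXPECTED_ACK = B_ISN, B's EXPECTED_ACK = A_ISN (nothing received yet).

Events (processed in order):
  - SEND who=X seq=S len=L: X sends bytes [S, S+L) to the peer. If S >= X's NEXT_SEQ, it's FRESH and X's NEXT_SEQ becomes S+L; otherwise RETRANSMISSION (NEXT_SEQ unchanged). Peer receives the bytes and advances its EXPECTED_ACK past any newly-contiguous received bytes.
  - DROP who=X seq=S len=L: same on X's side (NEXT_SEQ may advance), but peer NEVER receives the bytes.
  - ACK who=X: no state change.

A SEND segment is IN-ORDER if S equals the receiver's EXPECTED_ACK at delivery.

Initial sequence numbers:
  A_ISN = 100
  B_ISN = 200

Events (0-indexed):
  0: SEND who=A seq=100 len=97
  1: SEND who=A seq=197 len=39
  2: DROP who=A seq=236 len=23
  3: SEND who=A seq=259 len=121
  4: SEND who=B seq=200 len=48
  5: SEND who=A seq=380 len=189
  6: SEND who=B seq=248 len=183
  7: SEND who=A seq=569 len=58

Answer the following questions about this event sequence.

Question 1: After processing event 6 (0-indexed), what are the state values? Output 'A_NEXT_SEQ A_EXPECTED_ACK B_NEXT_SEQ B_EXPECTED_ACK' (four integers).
After event 0: A_seq=197 A_ack=200 B_seq=200 B_ack=197
After event 1: A_seq=236 A_ack=200 B_seq=200 B_ack=236
After event 2: A_seq=259 A_ack=200 B_seq=200 B_ack=236
After event 3: A_seq=380 A_ack=200 B_seq=200 B_ack=236
After event 4: A_seq=380 A_ack=248 B_seq=248 B_ack=236
After event 5: A_seq=569 A_ack=248 B_seq=248 B_ack=236
After event 6: A_seq=569 A_ack=431 B_seq=431 B_ack=236

569 431 431 236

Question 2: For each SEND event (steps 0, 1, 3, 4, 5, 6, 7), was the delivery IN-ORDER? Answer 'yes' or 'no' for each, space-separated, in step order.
Answer: yes yes no yes no yes no

Derivation:
Step 0: SEND seq=100 -> in-order
Step 1: SEND seq=197 -> in-order
Step 3: SEND seq=259 -> out-of-order
Step 4: SEND seq=200 -> in-order
Step 5: SEND seq=380 -> out-of-order
Step 6: SEND seq=248 -> in-order
Step 7: SEND seq=569 -> out-of-order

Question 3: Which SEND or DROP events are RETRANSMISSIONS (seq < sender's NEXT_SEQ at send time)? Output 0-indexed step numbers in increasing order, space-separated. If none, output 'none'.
Answer: none

Derivation:
Step 0: SEND seq=100 -> fresh
Step 1: SEND seq=197 -> fresh
Step 2: DROP seq=236 -> fresh
Step 3: SEND seq=259 -> fresh
Step 4: SEND seq=200 -> fresh
Step 5: SEND seq=380 -> fresh
Step 6: SEND seq=248 -> fresh
Step 7: SEND seq=569 -> fresh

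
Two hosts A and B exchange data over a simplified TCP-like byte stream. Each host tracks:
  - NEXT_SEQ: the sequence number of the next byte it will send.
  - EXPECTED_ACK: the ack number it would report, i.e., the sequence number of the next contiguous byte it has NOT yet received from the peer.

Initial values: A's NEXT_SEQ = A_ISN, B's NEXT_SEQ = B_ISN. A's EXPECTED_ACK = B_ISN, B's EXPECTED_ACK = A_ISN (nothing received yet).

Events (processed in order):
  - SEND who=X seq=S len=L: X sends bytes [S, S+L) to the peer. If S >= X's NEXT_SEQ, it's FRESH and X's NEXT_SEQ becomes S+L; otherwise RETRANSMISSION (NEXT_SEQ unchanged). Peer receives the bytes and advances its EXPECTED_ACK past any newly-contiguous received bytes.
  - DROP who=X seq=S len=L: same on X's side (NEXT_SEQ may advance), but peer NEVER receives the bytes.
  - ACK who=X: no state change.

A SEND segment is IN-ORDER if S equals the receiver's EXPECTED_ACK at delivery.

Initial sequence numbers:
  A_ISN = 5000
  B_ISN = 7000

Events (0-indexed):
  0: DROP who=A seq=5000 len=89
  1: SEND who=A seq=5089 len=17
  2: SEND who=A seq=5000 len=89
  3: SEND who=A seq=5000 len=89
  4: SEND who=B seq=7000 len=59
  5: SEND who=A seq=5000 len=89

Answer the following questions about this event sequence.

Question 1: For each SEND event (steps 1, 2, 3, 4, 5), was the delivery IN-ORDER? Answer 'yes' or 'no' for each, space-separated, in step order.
Answer: no yes no yes no

Derivation:
Step 1: SEND seq=5089 -> out-of-order
Step 2: SEND seq=5000 -> in-order
Step 3: SEND seq=5000 -> out-of-order
Step 4: SEND seq=7000 -> in-order
Step 5: SEND seq=5000 -> out-of-order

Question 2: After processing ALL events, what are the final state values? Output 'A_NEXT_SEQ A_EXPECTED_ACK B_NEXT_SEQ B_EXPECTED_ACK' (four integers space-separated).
After event 0: A_seq=5089 A_ack=7000 B_seq=7000 B_ack=5000
After event 1: A_seq=5106 A_ack=7000 B_seq=7000 B_ack=5000
After event 2: A_seq=5106 A_ack=7000 B_seq=7000 B_ack=5106
After event 3: A_seq=5106 A_ack=7000 B_seq=7000 B_ack=5106
After event 4: A_seq=5106 A_ack=7059 B_seq=7059 B_ack=5106
After event 5: A_seq=5106 A_ack=7059 B_seq=7059 B_ack=5106

Answer: 5106 7059 7059 5106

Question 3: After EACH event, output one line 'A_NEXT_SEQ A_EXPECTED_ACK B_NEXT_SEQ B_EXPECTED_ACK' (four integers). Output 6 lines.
5089 7000 7000 5000
5106 7000 7000 5000
5106 7000 7000 5106
5106 7000 7000 5106
5106 7059 7059 5106
5106 7059 7059 5106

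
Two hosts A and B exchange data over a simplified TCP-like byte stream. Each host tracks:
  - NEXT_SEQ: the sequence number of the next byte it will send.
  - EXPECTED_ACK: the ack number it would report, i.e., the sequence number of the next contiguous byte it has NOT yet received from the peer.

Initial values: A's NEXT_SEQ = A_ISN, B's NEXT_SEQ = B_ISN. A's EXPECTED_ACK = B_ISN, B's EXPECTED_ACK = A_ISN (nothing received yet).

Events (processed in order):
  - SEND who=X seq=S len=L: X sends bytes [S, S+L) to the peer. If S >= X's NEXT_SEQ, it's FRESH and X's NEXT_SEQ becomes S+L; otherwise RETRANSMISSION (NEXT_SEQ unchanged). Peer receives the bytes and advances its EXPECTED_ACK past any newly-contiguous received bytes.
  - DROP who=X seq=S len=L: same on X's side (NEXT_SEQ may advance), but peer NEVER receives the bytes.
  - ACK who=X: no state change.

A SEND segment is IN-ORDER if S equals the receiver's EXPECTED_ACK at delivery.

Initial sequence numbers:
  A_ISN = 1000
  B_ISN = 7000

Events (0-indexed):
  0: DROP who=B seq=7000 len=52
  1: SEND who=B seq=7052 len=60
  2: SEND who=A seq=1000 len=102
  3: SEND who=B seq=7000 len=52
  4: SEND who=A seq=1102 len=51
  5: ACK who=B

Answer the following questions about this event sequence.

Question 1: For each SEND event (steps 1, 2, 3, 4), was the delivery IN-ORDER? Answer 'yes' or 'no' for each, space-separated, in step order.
Answer: no yes yes yes

Derivation:
Step 1: SEND seq=7052 -> out-of-order
Step 2: SEND seq=1000 -> in-order
Step 3: SEND seq=7000 -> in-order
Step 4: SEND seq=1102 -> in-order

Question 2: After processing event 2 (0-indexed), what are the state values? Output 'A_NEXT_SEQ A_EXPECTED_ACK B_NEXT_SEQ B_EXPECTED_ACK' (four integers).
After event 0: A_seq=1000 A_ack=7000 B_seq=7052 B_ack=1000
After event 1: A_seq=1000 A_ack=7000 B_seq=7112 B_ack=1000
After event 2: A_seq=1102 A_ack=7000 B_seq=7112 B_ack=1102

1102 7000 7112 1102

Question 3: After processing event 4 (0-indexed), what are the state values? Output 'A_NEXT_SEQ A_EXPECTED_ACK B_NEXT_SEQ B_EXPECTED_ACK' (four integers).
After event 0: A_seq=1000 A_ack=7000 B_seq=7052 B_ack=1000
After event 1: A_seq=1000 A_ack=7000 B_seq=7112 B_ack=1000
After event 2: A_seq=1102 A_ack=7000 B_seq=7112 B_ack=1102
After event 3: A_seq=1102 A_ack=7112 B_seq=7112 B_ack=1102
After event 4: A_seq=1153 A_ack=7112 B_seq=7112 B_ack=1153

1153 7112 7112 1153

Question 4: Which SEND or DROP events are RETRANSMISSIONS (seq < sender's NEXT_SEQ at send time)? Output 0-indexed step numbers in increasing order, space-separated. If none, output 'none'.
Step 0: DROP seq=7000 -> fresh
Step 1: SEND seq=7052 -> fresh
Step 2: SEND seq=1000 -> fresh
Step 3: SEND seq=7000 -> retransmit
Step 4: SEND seq=1102 -> fresh

Answer: 3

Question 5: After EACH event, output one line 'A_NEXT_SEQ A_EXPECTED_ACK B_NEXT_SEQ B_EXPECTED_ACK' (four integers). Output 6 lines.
1000 7000 7052 1000
1000 7000 7112 1000
1102 7000 7112 1102
1102 7112 7112 1102
1153 7112 7112 1153
1153 7112 7112 1153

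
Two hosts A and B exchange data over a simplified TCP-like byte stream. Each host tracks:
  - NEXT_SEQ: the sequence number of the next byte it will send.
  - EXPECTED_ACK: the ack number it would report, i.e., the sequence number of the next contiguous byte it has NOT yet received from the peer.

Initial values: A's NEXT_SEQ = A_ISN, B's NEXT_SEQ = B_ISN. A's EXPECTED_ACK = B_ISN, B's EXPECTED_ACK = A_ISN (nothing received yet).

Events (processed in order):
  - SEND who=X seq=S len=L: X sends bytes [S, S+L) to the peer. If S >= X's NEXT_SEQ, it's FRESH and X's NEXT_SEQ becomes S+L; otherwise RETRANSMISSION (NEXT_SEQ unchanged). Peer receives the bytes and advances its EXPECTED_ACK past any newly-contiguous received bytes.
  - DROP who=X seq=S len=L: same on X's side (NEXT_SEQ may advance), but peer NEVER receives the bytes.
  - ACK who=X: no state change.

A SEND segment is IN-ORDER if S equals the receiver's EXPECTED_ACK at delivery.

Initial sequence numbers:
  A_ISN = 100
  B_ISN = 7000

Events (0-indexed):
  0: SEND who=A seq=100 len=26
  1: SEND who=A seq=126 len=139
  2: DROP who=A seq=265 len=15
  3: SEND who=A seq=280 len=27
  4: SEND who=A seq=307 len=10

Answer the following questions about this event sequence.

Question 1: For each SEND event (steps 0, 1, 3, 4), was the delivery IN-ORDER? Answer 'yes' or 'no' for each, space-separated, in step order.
Answer: yes yes no no

Derivation:
Step 0: SEND seq=100 -> in-order
Step 1: SEND seq=126 -> in-order
Step 3: SEND seq=280 -> out-of-order
Step 4: SEND seq=307 -> out-of-order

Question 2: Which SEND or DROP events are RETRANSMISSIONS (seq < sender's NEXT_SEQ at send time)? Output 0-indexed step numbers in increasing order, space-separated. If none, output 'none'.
Answer: none

Derivation:
Step 0: SEND seq=100 -> fresh
Step 1: SEND seq=126 -> fresh
Step 2: DROP seq=265 -> fresh
Step 3: SEND seq=280 -> fresh
Step 4: SEND seq=307 -> fresh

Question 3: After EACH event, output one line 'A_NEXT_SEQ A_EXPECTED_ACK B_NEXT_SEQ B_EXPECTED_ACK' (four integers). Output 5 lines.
126 7000 7000 126
265 7000 7000 265
280 7000 7000 265
307 7000 7000 265
317 7000 7000 265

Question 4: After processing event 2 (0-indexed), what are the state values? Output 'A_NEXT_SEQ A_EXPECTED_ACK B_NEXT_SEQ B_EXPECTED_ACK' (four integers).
After event 0: A_seq=126 A_ack=7000 B_seq=7000 B_ack=126
After event 1: A_seq=265 A_ack=7000 B_seq=7000 B_ack=265
After event 2: A_seq=280 A_ack=7000 B_seq=7000 B_ack=265

280 7000 7000 265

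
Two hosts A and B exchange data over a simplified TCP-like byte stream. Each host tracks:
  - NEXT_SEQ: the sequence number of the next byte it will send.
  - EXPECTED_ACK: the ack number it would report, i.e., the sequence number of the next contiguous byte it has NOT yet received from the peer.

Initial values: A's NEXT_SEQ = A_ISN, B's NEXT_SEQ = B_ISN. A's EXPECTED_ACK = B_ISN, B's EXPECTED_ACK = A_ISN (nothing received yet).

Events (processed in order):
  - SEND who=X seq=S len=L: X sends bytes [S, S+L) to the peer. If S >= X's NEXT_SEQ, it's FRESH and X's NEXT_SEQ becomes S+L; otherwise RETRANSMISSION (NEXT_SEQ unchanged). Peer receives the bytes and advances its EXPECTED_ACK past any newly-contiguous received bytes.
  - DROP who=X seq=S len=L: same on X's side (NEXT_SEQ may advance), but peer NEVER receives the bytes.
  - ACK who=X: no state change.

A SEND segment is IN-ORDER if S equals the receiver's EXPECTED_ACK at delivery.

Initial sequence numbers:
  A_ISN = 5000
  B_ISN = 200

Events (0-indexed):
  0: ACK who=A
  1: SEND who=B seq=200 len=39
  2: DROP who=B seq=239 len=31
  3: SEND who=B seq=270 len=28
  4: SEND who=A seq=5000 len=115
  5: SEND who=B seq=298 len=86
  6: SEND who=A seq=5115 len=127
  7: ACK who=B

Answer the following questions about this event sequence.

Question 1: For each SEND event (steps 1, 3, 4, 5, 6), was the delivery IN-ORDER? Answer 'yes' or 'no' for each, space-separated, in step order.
Step 1: SEND seq=200 -> in-order
Step 3: SEND seq=270 -> out-of-order
Step 4: SEND seq=5000 -> in-order
Step 5: SEND seq=298 -> out-of-order
Step 6: SEND seq=5115 -> in-order

Answer: yes no yes no yes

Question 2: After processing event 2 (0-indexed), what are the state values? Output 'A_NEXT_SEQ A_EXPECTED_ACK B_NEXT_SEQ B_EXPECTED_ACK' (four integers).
After event 0: A_seq=5000 A_ack=200 B_seq=200 B_ack=5000
After event 1: A_seq=5000 A_ack=239 B_seq=239 B_ack=5000
After event 2: A_seq=5000 A_ack=239 B_seq=270 B_ack=5000

5000 239 270 5000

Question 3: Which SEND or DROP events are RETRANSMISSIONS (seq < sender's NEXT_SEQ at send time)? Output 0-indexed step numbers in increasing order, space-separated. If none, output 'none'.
Answer: none

Derivation:
Step 1: SEND seq=200 -> fresh
Step 2: DROP seq=239 -> fresh
Step 3: SEND seq=270 -> fresh
Step 4: SEND seq=5000 -> fresh
Step 5: SEND seq=298 -> fresh
Step 6: SEND seq=5115 -> fresh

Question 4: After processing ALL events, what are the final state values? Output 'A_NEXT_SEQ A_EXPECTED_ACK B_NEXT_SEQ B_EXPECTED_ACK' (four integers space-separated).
After event 0: A_seq=5000 A_ack=200 B_seq=200 B_ack=5000
After event 1: A_seq=5000 A_ack=239 B_seq=239 B_ack=5000
After event 2: A_seq=5000 A_ack=239 B_seq=270 B_ack=5000
After event 3: A_seq=5000 A_ack=239 B_seq=298 B_ack=5000
After event 4: A_seq=5115 A_ack=239 B_seq=298 B_ack=5115
After event 5: A_seq=5115 A_ack=239 B_seq=384 B_ack=5115
After event 6: A_seq=5242 A_ack=239 B_seq=384 B_ack=5242
After event 7: A_seq=5242 A_ack=239 B_seq=384 B_ack=5242

Answer: 5242 239 384 5242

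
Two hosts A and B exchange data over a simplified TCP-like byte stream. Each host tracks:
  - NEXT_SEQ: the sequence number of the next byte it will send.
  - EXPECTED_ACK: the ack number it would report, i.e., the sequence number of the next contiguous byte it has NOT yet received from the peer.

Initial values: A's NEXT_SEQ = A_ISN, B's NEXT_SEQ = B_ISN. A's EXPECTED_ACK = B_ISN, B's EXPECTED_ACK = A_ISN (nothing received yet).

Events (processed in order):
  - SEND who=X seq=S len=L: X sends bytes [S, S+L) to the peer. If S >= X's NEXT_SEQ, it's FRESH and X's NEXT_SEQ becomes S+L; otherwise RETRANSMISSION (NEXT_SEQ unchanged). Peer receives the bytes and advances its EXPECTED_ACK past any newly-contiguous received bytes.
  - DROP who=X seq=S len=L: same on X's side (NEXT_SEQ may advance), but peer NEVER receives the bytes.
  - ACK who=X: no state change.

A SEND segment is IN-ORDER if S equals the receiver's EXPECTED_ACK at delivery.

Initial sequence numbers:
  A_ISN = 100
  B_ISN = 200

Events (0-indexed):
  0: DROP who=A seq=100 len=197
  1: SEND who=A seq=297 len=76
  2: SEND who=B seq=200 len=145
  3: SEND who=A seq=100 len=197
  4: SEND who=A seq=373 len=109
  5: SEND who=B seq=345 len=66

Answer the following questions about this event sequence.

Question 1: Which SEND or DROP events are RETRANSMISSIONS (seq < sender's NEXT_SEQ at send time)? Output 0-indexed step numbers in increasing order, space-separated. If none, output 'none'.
Step 0: DROP seq=100 -> fresh
Step 1: SEND seq=297 -> fresh
Step 2: SEND seq=200 -> fresh
Step 3: SEND seq=100 -> retransmit
Step 4: SEND seq=373 -> fresh
Step 5: SEND seq=345 -> fresh

Answer: 3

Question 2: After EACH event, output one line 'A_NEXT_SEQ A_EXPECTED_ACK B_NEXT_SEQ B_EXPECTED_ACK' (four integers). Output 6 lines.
297 200 200 100
373 200 200 100
373 345 345 100
373 345 345 373
482 345 345 482
482 411 411 482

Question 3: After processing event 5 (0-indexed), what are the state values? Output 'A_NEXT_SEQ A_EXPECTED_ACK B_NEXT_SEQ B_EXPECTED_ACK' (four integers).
After event 0: A_seq=297 A_ack=200 B_seq=200 B_ack=100
After event 1: A_seq=373 A_ack=200 B_seq=200 B_ack=100
After event 2: A_seq=373 A_ack=345 B_seq=345 B_ack=100
After event 3: A_seq=373 A_ack=345 B_seq=345 B_ack=373
After event 4: A_seq=482 A_ack=345 B_seq=345 B_ack=482
After event 5: A_seq=482 A_ack=411 B_seq=411 B_ack=482

482 411 411 482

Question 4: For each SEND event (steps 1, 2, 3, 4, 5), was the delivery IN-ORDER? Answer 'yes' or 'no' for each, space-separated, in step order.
Step 1: SEND seq=297 -> out-of-order
Step 2: SEND seq=200 -> in-order
Step 3: SEND seq=100 -> in-order
Step 4: SEND seq=373 -> in-order
Step 5: SEND seq=345 -> in-order

Answer: no yes yes yes yes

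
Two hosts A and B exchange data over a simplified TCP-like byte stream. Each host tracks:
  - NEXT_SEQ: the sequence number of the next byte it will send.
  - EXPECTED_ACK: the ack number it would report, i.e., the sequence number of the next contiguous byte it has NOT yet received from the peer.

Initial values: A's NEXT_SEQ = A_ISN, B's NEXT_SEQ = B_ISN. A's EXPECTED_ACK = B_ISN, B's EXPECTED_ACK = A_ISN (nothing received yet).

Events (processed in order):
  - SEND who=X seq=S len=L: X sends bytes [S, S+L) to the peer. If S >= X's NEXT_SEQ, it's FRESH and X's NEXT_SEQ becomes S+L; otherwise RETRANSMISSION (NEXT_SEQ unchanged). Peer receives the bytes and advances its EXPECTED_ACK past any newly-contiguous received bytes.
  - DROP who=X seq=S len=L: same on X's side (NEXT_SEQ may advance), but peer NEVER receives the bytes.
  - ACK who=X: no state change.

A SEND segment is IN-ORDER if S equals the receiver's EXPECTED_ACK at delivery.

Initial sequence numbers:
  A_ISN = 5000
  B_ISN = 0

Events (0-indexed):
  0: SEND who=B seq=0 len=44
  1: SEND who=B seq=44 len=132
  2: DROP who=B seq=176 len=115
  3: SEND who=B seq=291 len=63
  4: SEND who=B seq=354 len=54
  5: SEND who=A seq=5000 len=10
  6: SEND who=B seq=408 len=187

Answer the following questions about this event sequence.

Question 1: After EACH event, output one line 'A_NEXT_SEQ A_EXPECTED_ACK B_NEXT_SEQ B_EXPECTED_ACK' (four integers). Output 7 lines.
5000 44 44 5000
5000 176 176 5000
5000 176 291 5000
5000 176 354 5000
5000 176 408 5000
5010 176 408 5010
5010 176 595 5010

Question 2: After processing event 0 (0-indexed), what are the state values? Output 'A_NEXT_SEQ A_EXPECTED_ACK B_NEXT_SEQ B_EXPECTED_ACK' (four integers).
After event 0: A_seq=5000 A_ack=44 B_seq=44 B_ack=5000

5000 44 44 5000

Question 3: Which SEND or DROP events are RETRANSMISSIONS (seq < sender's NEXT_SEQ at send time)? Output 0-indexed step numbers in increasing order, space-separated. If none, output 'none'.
Step 0: SEND seq=0 -> fresh
Step 1: SEND seq=44 -> fresh
Step 2: DROP seq=176 -> fresh
Step 3: SEND seq=291 -> fresh
Step 4: SEND seq=354 -> fresh
Step 5: SEND seq=5000 -> fresh
Step 6: SEND seq=408 -> fresh

Answer: none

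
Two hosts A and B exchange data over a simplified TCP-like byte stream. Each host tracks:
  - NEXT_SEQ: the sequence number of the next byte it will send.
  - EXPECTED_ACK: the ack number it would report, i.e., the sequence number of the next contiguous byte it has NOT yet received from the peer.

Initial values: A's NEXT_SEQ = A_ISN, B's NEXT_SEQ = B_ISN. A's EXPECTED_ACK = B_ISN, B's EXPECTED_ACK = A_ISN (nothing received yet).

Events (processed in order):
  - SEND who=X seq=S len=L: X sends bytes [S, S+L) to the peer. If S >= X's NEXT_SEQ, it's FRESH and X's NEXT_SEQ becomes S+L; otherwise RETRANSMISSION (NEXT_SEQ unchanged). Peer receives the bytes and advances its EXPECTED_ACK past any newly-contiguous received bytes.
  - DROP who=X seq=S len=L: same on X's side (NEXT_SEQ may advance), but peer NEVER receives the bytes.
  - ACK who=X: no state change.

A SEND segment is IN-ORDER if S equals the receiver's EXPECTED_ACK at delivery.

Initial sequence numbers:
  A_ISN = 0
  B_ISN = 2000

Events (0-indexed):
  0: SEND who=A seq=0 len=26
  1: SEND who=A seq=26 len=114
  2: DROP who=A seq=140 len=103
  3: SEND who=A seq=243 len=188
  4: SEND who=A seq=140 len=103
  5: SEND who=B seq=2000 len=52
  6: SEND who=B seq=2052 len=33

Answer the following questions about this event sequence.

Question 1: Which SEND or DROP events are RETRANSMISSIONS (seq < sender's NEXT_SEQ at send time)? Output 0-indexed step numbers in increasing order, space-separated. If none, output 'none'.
Answer: 4

Derivation:
Step 0: SEND seq=0 -> fresh
Step 1: SEND seq=26 -> fresh
Step 2: DROP seq=140 -> fresh
Step 3: SEND seq=243 -> fresh
Step 4: SEND seq=140 -> retransmit
Step 5: SEND seq=2000 -> fresh
Step 6: SEND seq=2052 -> fresh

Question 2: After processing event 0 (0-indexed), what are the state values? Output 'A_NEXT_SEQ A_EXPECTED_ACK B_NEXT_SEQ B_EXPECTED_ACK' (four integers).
After event 0: A_seq=26 A_ack=2000 B_seq=2000 B_ack=26

26 2000 2000 26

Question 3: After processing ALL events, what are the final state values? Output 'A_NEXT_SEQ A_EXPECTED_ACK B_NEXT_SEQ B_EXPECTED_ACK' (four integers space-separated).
After event 0: A_seq=26 A_ack=2000 B_seq=2000 B_ack=26
After event 1: A_seq=140 A_ack=2000 B_seq=2000 B_ack=140
After event 2: A_seq=243 A_ack=2000 B_seq=2000 B_ack=140
After event 3: A_seq=431 A_ack=2000 B_seq=2000 B_ack=140
After event 4: A_seq=431 A_ack=2000 B_seq=2000 B_ack=431
After event 5: A_seq=431 A_ack=2052 B_seq=2052 B_ack=431
After event 6: A_seq=431 A_ack=2085 B_seq=2085 B_ack=431

Answer: 431 2085 2085 431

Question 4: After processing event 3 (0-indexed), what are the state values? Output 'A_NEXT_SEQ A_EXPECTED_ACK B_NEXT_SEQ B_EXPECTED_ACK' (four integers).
After event 0: A_seq=26 A_ack=2000 B_seq=2000 B_ack=26
After event 1: A_seq=140 A_ack=2000 B_seq=2000 B_ack=140
After event 2: A_seq=243 A_ack=2000 B_seq=2000 B_ack=140
After event 3: A_seq=431 A_ack=2000 B_seq=2000 B_ack=140

431 2000 2000 140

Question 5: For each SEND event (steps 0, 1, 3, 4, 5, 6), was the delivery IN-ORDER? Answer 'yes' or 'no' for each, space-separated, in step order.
Step 0: SEND seq=0 -> in-order
Step 1: SEND seq=26 -> in-order
Step 3: SEND seq=243 -> out-of-order
Step 4: SEND seq=140 -> in-order
Step 5: SEND seq=2000 -> in-order
Step 6: SEND seq=2052 -> in-order

Answer: yes yes no yes yes yes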